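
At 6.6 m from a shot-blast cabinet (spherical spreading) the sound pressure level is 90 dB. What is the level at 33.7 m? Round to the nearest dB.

For a point source, L₂ = L₁ − 20·log₁₀(r₂/r₁).
L₂ = 90 − 20·log₁₀(33.7/6.6) = 90 − 14.162 = 75.84 dB.

76 dB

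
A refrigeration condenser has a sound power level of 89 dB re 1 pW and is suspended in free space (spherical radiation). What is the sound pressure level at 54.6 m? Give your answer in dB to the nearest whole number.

43 dB

L_p = L_w − 10·log₁₀(4π·r²) with r = 54.6 m.
4π·r² = 3.746e+04 m², 10·log₁₀ of that is 45.736 dB.
L_p = 89 − 45.736 = 43.26 dB.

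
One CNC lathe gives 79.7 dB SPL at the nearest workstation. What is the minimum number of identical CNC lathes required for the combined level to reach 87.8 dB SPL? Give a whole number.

N identical sources give L₁ + 10·log₁₀ N, so require 10·log₁₀ N ≥ 87.8 − 79.7 = 8.1 dB.
N ≥ 10^(8.1/10) = 6.457, so N = 7.

7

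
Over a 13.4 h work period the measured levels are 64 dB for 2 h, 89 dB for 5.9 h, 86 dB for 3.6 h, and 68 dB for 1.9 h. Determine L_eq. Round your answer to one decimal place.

86.6 dB

Weight each interval's intensity by its duration and average over T = 13.4 h:
Σ tᵢ·10^(Lᵢ/10) = 2·10^(64/10) + 5.9·10^(89/10) + 3.6·10^(86/10) + 1.9·10^(68/10) = 6.137e+09.
L_eq = 10·log₁₀(6.137e+09/13.4) = 86.61 dB.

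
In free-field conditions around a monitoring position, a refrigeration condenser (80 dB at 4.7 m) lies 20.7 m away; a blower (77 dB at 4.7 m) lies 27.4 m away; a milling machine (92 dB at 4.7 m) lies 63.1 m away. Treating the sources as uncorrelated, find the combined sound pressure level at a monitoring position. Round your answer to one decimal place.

71.9 dB

Propagate each source to the receiver with L = L_ref − 20·log₁₀(r/r_ref), then add intensities.
refrigeration condenser: 80 − 20·log₁₀(20.7/4.7) = 80 − 12.88 = 67.12 dB.
blower: 77 − 20·log₁₀(27.4/4.7) = 77 − 15.31 = 61.69 dB.
milling machine: 92 − 20·log₁₀(63.1/4.7) = 92 − 22.56 = 69.44 dB.
Σ 10^(L/10) = 1.542e+07 → L_total = 10·log₁₀(1.542e+07) = 71.88 dB.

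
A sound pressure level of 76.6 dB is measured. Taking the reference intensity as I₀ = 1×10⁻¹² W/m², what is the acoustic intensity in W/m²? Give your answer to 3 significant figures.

4.57e-05 W/m²

I/I₀ = 10^(76.6/10) = 4.571e+07, so I = 4.571e+07 × 10⁻¹² W/m².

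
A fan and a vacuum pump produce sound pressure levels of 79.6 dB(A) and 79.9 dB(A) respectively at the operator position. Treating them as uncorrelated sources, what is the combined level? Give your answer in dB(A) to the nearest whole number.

For uncorrelated sources the intensities add, so convert each level to linear form, sum, and take 10·log₁₀ of the total.
Σ 10^(L/10) = 10^(79.6/10) + 10^(79.9/10) = 1.889e+08.
L_total = 10·log₁₀(1.889e+08) = 82.76 dB(A).

83 dB(A)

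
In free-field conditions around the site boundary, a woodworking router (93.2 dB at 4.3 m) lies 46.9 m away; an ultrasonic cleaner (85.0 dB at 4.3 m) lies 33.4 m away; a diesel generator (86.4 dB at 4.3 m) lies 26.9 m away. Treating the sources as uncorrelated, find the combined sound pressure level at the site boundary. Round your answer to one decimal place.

75.3 dB

First find each source's level at the receiver (point-source: −20·log₁₀(r/r_ref)), then combine on an intensity basis.
woodworking router: 93.2 − 20·log₁₀(46.9/4.3) = 93.2 − 20.75 = 72.45 dB.
ultrasonic cleaner: 85.0 − 20·log₁₀(33.4/4.3) = 85.0 − 17.81 = 67.19 dB.
diesel generator: 86.4 − 20·log₁₀(26.9/4.3) = 86.4 − 15.93 = 70.47 dB.
Σ 10^(L/10) = 3.396e+07 → L_total = 10·log₁₀(3.396e+07) = 75.31 dB.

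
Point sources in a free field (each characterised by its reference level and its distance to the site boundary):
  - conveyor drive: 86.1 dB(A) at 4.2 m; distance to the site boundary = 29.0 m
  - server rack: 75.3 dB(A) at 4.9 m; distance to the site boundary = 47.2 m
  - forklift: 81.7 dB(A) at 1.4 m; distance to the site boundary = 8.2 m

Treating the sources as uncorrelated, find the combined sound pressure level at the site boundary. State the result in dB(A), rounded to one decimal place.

Propagate each source to the receiver with L = L_ref − 20·log₁₀(r/r_ref), then add intensities.
conveyor drive: 86.1 − 20·log₁₀(29.0/4.2) = 86.1 − 16.78 = 69.32 dB(A).
server rack: 75.3 − 20·log₁₀(47.2/4.9) = 75.3 − 19.67 = 55.63 dB(A).
forklift: 81.7 − 20·log₁₀(8.2/1.4) = 81.7 − 15.35 = 66.35 dB(A).
Σ 10^(L/10) = 1.322e+07 → L_total = 10·log₁₀(1.322e+07) = 71.21 dB(A).

71.2 dB(A)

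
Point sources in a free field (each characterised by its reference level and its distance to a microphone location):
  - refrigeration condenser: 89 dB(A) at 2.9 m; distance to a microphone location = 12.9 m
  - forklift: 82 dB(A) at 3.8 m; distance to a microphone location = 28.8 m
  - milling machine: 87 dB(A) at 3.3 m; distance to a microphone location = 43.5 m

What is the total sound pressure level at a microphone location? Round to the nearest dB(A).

First find each source's level at the receiver (point-source: −20·log₁₀(r/r_ref)), then combine on an intensity basis.
refrigeration condenser: 89 − 20·log₁₀(12.9/2.9) = 89 − 12.96 = 76.04 dB(A).
forklift: 82 − 20·log₁₀(28.8/3.8) = 82 − 17.59 = 64.41 dB(A).
milling machine: 87 − 20·log₁₀(43.5/3.3) = 87 − 22.40 = 64.60 dB(A).
Σ 10^(L/10) = 4.579e+07 → L_total = 10·log₁₀(4.579e+07) = 76.61 dB(A).

77 dB(A)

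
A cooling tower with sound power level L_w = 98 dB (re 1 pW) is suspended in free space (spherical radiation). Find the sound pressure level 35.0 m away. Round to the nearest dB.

Free-field spherical radiation: L_p = L_w − 10·log₁₀(4π·r²), r = 35.0 m.
4π·r² = 1.539e+04 m², 10·log₁₀ of that is 41.873 dB.
L_p = 98 − 41.873 = 56.13 dB.

56 dB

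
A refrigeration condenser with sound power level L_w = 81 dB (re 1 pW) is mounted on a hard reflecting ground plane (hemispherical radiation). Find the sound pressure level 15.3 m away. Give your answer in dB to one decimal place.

49.3 dB

L_p = L_w − 10·log₁₀(2π·r²) with r = 15.3 m.
2π·r² = 1471 m², 10·log₁₀ of that is 31.676 dB.
L_p = 81 − 31.676 = 49.32 dB.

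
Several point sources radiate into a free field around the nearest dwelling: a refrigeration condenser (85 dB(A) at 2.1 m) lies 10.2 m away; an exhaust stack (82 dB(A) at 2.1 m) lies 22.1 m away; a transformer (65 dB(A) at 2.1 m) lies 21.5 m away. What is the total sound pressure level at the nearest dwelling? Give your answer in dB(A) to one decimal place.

71.7 dB(A)

First find each source's level at the receiver (point-source: −20·log₁₀(r/r_ref)), then combine on an intensity basis.
refrigeration condenser: 85 − 20·log₁₀(10.2/2.1) = 85 − 13.73 = 71.27 dB(A).
exhaust stack: 82 − 20·log₁₀(22.1/2.1) = 82 − 20.44 = 61.56 dB(A).
transformer: 65 − 20·log₁₀(21.5/2.1) = 65 − 20.20 = 44.80 dB(A).
Σ 10^(L/10) = 1.487e+07 → L_total = 10·log₁₀(1.487e+07) = 71.72 dB(A).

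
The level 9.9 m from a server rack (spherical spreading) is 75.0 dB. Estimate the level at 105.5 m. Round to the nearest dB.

For a point source, L₂ = L₁ − 20·log₁₀(r₂/r₁).
L₂ = 75.0 − 20·log₁₀(105.5/9.9) = 75.0 − 20.552 = 54.45 dB.

54 dB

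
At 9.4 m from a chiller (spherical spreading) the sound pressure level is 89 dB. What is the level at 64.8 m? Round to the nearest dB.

72 dB

Spherical spreading from a point source gives a 20·log₁₀(r₂/r₁) drop.
L₂ = 89 − 20·log₁₀(64.8/9.4) = 89 − 16.769 = 72.23 dB.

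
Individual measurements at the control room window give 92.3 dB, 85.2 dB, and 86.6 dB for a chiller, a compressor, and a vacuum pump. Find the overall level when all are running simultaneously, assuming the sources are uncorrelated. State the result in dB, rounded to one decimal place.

94.0 dB

For uncorrelated sources the intensities add, so convert each level to linear form, sum, and take 10·log₁₀ of the total.
Σ 10^(L/10) = 10^(92.3/10) + 10^(85.2/10) + 10^(86.6/10) = 2.486e+09.
L_total = 10·log₁₀(2.486e+09) = 93.96 dB.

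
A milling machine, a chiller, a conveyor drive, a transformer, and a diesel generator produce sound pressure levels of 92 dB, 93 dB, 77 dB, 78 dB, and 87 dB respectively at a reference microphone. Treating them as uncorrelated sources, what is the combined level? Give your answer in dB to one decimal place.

Incoherent sources combine by intensity addition: L_total = 10·log₁₀(Σ 10^(L_i/10)).
Σ 10^(L/10) = 10^(92/10) + 10^(93/10) + 10^(77/10) + 10^(78/10) + 10^(87/10) = 4.195e+09.
L_total = 10·log₁₀(4.195e+09) = 96.23 dB.

96.2 dB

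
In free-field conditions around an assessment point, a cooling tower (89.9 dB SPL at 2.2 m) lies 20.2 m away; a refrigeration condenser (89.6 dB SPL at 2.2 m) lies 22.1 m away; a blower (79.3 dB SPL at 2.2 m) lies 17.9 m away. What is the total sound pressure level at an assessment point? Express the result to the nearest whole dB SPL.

Propagate each source to the receiver with L = L_ref − 20·log₁₀(r/r_ref), then add intensities.
cooling tower: 89.9 − 20·log₁₀(20.2/2.2) = 89.9 − 19.26 = 70.64 dB SPL.
refrigeration condenser: 89.6 − 20·log₁₀(22.1/2.2) = 89.6 − 20.04 = 69.56 dB SPL.
blower: 79.3 − 20·log₁₀(17.9/2.2) = 79.3 − 18.21 = 61.09 dB SPL.
Σ 10^(L/10) = 2.192e+07 → L_total = 10·log₁₀(2.192e+07) = 73.41 dB SPL.

73 dB SPL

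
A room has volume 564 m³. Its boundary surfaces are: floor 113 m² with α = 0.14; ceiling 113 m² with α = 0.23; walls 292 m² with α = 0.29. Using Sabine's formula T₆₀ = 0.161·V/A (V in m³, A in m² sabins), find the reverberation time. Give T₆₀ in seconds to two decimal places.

A = Σ Sᵢαᵢ = 113·0.14 + 113·0.23 + 292·0.29 = 126.49 m².
T₆₀ = 0.161 × 564 / 126.49 = 0.718 s.

0.72 s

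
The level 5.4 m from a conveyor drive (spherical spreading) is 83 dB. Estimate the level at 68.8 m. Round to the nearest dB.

61 dB

Point-source attenuation: ΔL = 20·log₁₀(r₂/r₁) = 20·log₁₀(68.8/5.4) = 22.104 dB.
L₂ = 83 − 20·log₁₀(68.8/5.4) = 83 − 22.104 = 60.90 dB.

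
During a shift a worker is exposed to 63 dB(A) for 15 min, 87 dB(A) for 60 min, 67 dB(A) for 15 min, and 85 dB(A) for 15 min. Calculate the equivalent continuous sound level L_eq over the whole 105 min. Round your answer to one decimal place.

Weight each interval's intensity by its duration and average over T = 105 min:
Σ tᵢ·10^(Lᵢ/10) = 15·10^(63/10) + 60·10^(87/10) + 15·10^(67/10) + 15·10^(85/10) = 3.492e+10.
L_eq = 10·log₁₀(3.492e+10/105) = 85.22 dB(A).

85.2 dB(A)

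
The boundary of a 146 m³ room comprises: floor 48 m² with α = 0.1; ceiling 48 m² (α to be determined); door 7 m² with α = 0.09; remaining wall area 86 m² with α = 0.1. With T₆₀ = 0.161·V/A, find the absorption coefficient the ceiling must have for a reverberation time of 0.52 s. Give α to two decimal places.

0.65

Required total absorption A = 0.161·146/0.52 = 45.20 m².
Absorption from the other surfaces = 48·0.1 + 7·0.09 + 86·0.1 = 14.03 m², so the ceiling must supply 31.17 m² over 48 m².
α = 31.17/48 = 0.649.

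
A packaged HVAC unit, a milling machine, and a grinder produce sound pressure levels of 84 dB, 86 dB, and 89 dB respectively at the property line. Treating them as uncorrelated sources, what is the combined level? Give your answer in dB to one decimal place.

91.6 dB

For uncorrelated sources the intensities add, so convert each level to linear form, sum, and take 10·log₁₀ of the total.
Σ 10^(L/10) = 10^(84/10) + 10^(86/10) + 10^(89/10) = 1.444e+09.
L_total = 10·log₁₀(1.444e+09) = 91.59 dB.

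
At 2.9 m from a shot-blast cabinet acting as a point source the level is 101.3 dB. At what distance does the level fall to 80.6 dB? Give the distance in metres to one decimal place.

31.4 m

Point-source spreading drops the level by 20·log₁₀(r₂/r₁); inverting, r₂/r₁ = 10^(ΔL/20).
r₂ = 2.9·10^((101.3−80.6)/20) = 2.9·10^(20.7/20) = 31.43 m.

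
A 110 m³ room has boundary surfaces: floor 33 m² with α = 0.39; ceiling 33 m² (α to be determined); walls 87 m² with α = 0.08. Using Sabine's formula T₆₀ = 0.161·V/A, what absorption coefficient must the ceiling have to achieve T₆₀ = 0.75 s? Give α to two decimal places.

Required total absorption A = 0.161·110/0.75 = 23.61 m².
Absorption from the other surfaces = 33·0.39 + 87·0.08 = 19.83 m², so the ceiling must supply 3.78 m² over 33 m².
α = 3.78/33 = 0.115.

0.11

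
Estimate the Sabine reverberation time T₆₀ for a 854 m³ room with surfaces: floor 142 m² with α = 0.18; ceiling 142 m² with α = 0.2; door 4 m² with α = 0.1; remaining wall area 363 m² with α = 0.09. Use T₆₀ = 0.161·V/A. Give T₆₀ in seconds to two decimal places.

Summing Sᵢαᵢ: 142·0.18 + 142·0.2 + 4·0.1 + 363·0.09 = 87.03 m².
T₆₀ = 0.161 × 854 / 87.03 = 1.580 s.

1.58 s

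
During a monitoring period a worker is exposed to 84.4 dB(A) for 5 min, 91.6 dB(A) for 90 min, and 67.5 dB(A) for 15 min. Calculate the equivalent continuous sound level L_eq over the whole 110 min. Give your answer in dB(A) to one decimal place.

Weight each interval's intensity by its duration and average over T = 110 min:
Σ tᵢ·10^(Lᵢ/10) = 5·10^(84.4/10) + 90·10^(91.6/10) + 15·10^(67.5/10) = 1.316e+11.
L_eq = 10·log₁₀(1.316e+11/110) = 90.78 dB(A).

90.8 dB(A)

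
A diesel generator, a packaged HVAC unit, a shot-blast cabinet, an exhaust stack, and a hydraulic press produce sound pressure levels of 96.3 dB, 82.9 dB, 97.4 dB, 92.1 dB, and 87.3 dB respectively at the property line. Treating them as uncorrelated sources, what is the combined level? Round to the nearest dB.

Incoherent sources combine by intensity addition: L_total = 10·log₁₀(Σ 10^(L_i/10)).
Σ 10^(L/10) = 10^(96.3/10) + 10^(82.9/10) + 10^(97.4/10) + 10^(92.1/10) + 10^(87.3/10) = 1.212e+10.
L_total = 10·log₁₀(1.212e+10) = 100.83 dB.

101 dB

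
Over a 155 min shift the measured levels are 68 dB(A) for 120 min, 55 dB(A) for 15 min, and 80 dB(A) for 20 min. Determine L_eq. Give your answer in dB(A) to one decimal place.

72.5 dB(A)

Weight each interval's intensity by its duration and average over T = 155 min:
Σ tᵢ·10^(Lᵢ/10) = 120·10^(68/10) + 15·10^(55/10) + 20·10^(80/10) = 2.762e+09.
L_eq = 10·log₁₀(2.762e+09/155) = 72.51 dB(A).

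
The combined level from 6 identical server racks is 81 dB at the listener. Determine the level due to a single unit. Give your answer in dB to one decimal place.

Dividing the total intensity by 6 lowers the level by 10·log₁₀ 6 = 7.782 dB: L₁ = 81 − 7.782.

73.2 dB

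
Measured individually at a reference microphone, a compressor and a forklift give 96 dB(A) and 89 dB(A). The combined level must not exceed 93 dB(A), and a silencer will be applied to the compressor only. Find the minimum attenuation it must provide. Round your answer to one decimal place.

5.2 dB

Everything except the compressor sums to 10^(89/10) = 7.943e+08 in linear terms, 89.00 dB(A).
The limit corresponds to 10^(93/10) = 1.995e+09; subtracting the fixed part leaves 1.201e+09 for the compressor, i.e. 90.80 dB(A).
Required insertion loss = 96 − 90.80 = 5.20 dB.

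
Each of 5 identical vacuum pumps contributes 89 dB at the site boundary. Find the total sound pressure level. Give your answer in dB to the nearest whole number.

N identical incoherent sources raise the level by 10·log₁₀ N.
L_total = 89 + 10·log₁₀(5) = 89 + 6.990 = 95.99 dB.

96 dB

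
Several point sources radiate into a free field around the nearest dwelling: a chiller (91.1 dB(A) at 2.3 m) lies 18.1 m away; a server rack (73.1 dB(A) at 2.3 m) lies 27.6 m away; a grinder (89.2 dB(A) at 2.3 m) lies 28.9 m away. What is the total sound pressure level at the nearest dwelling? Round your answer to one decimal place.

74.2 dB(A)

Apply inverse-square spreading to bring every level to the receiver, then sum 10^(L/10).
chiller: 91.1 − 20·log₁₀(18.1/2.3) = 91.1 − 17.92 = 73.18 dB(A).
server rack: 73.1 − 20·log₁₀(27.6/2.3) = 73.1 − 21.58 = 51.52 dB(A).
grinder: 89.2 − 20·log₁₀(28.9/2.3) = 89.2 − 21.98 = 67.22 dB(A).
Σ 10^(L/10) = 2.621e+07 → L_total = 10·log₁₀(2.621e+07) = 74.18 dB(A).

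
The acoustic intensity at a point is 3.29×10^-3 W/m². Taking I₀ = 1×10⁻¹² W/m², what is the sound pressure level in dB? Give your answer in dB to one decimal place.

95.2 dB

L = 10·log₁₀(I/I₀) = 10·log₁₀(3.29×10^-3/10⁻¹²) = 10·log₁₀(3.29×10^9).
L = 10·(0.5172 + 9) = 95.17 dB.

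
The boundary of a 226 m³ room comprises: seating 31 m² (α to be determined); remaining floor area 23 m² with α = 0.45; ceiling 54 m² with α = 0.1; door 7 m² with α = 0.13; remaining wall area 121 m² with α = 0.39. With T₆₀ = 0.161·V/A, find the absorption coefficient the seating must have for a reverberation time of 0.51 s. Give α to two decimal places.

0.24

From T₆₀ = 0.161·V/A, the target T₆₀ = 0.51 s needs A = 0.161·226/0.51 = 71.35 m².
Absorption from the other surfaces = 23·0.45 + 54·0.1 + 7·0.13 + 121·0.39 = 63.85 m², so the seating must supply 7.50 m² over 31 m².
α = 7.50/31 = 0.242.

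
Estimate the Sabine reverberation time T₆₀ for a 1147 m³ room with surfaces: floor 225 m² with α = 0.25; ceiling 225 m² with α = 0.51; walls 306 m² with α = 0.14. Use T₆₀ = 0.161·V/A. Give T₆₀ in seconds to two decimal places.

0.86 s

A = Σ Sᵢαᵢ = 225·0.25 + 225·0.51 + 306·0.14 = 213.84 m².
T₆₀ = 0.161 × 1147 / 213.84 = 0.864 s.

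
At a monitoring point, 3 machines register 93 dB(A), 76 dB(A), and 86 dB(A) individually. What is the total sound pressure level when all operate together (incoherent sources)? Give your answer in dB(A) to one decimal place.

93.9 dB(A)

Incoherent sources combine by intensity addition: L_total = 10·log₁₀(Σ 10^(L_i/10)).
Σ 10^(L/10) = 10^(93/10) + 10^(76/10) + 10^(86/10) = 2.433e+09.
L_total = 10·log₁₀(2.433e+09) = 93.86 dB(A).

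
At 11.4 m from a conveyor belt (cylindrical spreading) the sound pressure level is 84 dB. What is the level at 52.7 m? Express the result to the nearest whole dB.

77 dB

Cylindrical spreading from a line source gives a 10·log₁₀(r₂/r₁) drop.
L₂ = 84 − 10·log₁₀(52.7/11.4) = 84 − 6.649 = 77.35 dB.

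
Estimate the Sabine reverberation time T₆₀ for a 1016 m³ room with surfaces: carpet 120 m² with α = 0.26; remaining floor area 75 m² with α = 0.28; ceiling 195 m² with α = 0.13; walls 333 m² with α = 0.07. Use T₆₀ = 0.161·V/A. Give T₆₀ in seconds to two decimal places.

Summing Sᵢαᵢ: 120·0.26 + 75·0.28 + 195·0.13 + 333·0.07 = 100.86 m².
T₆₀ = 0.161·V/A = 0.161·1016/100.86 = 1.622 s.

1.62 s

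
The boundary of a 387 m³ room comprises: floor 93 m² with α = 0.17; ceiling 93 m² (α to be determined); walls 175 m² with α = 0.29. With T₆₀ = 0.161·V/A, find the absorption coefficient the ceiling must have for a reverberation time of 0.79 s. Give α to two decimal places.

A = 0.161·V/T₆₀ = 0.161·387/0.79 = 78.87 m² sabins.
Absorption from the other surfaces = 93·0.17 + 175·0.29 = 66.56 m², so the ceiling must supply 12.31 m² over 93 m².
α = 12.31/93 = 0.132.

0.13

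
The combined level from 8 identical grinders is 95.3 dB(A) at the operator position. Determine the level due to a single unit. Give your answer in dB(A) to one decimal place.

For N identical incoherent sources L_total = L₁ + 10·log₁₀ N, so L₁ = 95.3 − 10·log₁₀(8) = 95.3 − 9.031.

86.3 dB(A)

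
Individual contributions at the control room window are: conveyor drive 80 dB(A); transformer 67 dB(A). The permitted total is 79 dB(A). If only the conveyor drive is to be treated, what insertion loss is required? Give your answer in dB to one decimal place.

Fixed contribution from the other source: Σ 10^(L/10) = 10^(67/10) = 5.012e+06 (67.00 dB(A)).
To meet 79 dB(A) overall, the treated conveyor drive may contribute at most 10^(79/10) − 5.012e+06 = 7.442e+07, i.e. 78.72 dB(A).
So the conveyor drive must be reduced from 80 to 78.72 dB(A): IL = 1.28 dB.

1.3 dB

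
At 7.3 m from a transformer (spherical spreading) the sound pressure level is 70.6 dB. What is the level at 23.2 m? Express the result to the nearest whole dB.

61 dB

Spherical spreading from a point source gives a 20·log₁₀(r₂/r₁) drop.
L₂ = 70.6 − 20·log₁₀(23.2/7.3) = 70.6 − 10.043 = 60.56 dB.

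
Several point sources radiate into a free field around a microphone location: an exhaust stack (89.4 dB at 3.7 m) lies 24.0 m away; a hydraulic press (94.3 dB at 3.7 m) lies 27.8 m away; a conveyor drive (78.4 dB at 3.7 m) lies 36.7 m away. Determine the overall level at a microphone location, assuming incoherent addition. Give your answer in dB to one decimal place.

Apply inverse-square spreading to bring every level to the receiver, then sum 10^(L/10).
exhaust stack: 89.4 − 20·log₁₀(24.0/3.7) = 89.4 − 16.24 = 73.16 dB.
hydraulic press: 94.3 − 20·log₁₀(27.8/3.7) = 94.3 − 17.52 = 76.78 dB.
conveyor drive: 78.4 − 20·log₁₀(36.7/3.7) = 78.4 − 19.93 = 58.47 dB.
Σ 10^(L/10) = 6.908e+07 → L_total = 10·log₁₀(6.908e+07) = 78.39 dB.

78.4 dB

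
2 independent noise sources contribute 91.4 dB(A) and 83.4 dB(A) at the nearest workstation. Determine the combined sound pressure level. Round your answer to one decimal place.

Incoherent sources combine by intensity addition: L_total = 10·log₁₀(Σ 10^(L_i/10)).
Σ 10^(L/10) = 10^(91.4/10) + 10^(83.4/10) = 1.599e+09.
L_total = 10·log₁₀(1.599e+09) = 92.04 dB(A).

92.0 dB(A)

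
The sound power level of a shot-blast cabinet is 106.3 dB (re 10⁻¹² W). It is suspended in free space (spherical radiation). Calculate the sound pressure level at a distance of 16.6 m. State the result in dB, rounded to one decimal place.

70.9 dB

Free-field spherical radiation: L_p = L_w − 10·log₁₀(4π·r²), r = 16.6 m.
4π·r² = 3463 m², 10·log₁₀ of that is 35.394 dB.
L_p = 106.3 − 35.394 = 70.91 dB.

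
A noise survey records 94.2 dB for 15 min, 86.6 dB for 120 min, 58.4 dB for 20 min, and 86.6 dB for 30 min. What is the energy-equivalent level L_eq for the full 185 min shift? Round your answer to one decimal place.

87.7 dB

Weight each interval's intensity by its duration and average over T = 185 min:
Σ tᵢ·10^(Lᵢ/10) = 15·10^(94.2/10) + 120·10^(86.6/10) + 20·10^(58.4/10) + 30·10^(86.6/10) = 1.080e+11.
L_eq = 10·log₁₀(1.080e+11/185) = 87.66 dB.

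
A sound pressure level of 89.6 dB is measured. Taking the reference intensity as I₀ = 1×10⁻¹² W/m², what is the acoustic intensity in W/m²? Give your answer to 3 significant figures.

I/I₀ = 10^(89.6/10) = 9.12e+08, so I = 9.12e+08 × 10⁻¹² W/m².

0.000912 W/m²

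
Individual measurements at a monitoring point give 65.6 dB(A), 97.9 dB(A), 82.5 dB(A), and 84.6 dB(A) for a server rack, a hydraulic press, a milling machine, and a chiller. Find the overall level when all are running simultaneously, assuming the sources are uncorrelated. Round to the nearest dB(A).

Incoherent sources combine by intensity addition: L_total = 10·log₁₀(Σ 10^(L_i/10)).
Σ 10^(L/10) = 10^(65.6/10) + 10^(97.9/10) + 10^(82.5/10) + 10^(84.6/10) = 6.636e+09.
L_total = 10·log₁₀(6.636e+09) = 98.22 dB(A).

98 dB(A)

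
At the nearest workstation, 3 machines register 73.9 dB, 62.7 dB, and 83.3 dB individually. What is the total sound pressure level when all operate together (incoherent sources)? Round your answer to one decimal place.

83.8 dB

For uncorrelated sources the intensities add, so convert each level to linear form, sum, and take 10·log₁₀ of the total.
Σ 10^(L/10) = 10^(73.9/10) + 10^(62.7/10) + 10^(83.3/10) = 2.402e+08.
L_total = 10·log₁₀(2.402e+08) = 83.81 dB.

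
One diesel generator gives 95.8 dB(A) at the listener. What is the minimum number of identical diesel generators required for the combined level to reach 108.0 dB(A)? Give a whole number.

17

N identical sources give L₁ + 10·log₁₀ N, so require 10·log₁₀ N ≥ 108.0 − 95.8 = 12.2 dB.
N ≥ 10^(12.2/10) = 16.596, so N = 17.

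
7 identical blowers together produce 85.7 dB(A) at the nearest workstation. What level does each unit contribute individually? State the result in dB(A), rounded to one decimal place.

For N identical incoherent sources L_total = L₁ + 10·log₁₀ N, so L₁ = 85.7 − 10·log₁₀(7) = 85.7 − 8.451.

77.2 dB(A)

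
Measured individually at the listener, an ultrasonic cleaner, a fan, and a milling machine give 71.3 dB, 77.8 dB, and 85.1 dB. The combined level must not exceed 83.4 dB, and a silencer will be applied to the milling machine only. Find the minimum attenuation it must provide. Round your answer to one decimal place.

Everything except the milling machine sums to 10^(71.3/10) + 10^(77.8/10) = 7.375e+07 in linear terms, 78.68 dB.
The limit corresponds to 10^(83.4/10) = 2.188e+08; subtracting the fixed part leaves 1.450e+08 for the milling machine, i.e. 81.61 dB.
Required insertion loss = 85.1 − 81.61 = 3.49 dB.

3.5 dB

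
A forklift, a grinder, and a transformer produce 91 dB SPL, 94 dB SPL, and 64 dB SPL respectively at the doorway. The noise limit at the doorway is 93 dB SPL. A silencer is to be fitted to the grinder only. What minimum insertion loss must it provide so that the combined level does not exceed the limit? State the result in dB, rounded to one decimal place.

Everything except the grinder sums to 10^(91/10) + 10^(64/10) = 1.261e+09 in linear terms, 91.01 dB SPL.
To meet 93 dB SPL overall, the treated grinder may contribute at most 10^(93/10) − 1.261e+09 = 7.338e+08, i.e. 88.66 dB SPL.
Required insertion loss = 94 − 88.66 = 5.34 dB.

5.3 dB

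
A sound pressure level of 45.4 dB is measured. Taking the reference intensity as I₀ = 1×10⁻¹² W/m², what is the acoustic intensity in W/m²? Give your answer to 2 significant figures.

L = 10·log₁₀(I/I₀) ⇒ I = I₀·10^(L/10) = 10⁻¹² × 10^4.54.

3.5e-08 W/m²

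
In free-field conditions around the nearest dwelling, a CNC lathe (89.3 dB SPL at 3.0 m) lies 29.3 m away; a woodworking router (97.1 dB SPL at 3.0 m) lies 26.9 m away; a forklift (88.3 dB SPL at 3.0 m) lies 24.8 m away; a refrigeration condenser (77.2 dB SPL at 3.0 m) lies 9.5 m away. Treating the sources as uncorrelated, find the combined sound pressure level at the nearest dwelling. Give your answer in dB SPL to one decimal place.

79.4 dB SPL

Propagate each source to the receiver with L = L_ref − 20·log₁₀(r/r_ref), then add intensities.
CNC lathe: 89.3 − 20·log₁₀(29.3/3.0) = 89.3 − 19.79 = 69.51 dB SPL.
woodworking router: 97.1 − 20·log₁₀(26.9/3.0) = 97.1 − 19.05 = 78.05 dB SPL.
forklift: 88.3 − 20·log₁₀(24.8/3.0) = 88.3 − 18.35 = 69.95 dB SPL.
refrigeration condenser: 77.2 − 20·log₁₀(9.5/3.0) = 77.2 − 10.01 = 67.19 dB SPL.
Σ 10^(L/10) = 8.784e+07 → L_total = 10·log₁₀(8.784e+07) = 79.44 dB SPL.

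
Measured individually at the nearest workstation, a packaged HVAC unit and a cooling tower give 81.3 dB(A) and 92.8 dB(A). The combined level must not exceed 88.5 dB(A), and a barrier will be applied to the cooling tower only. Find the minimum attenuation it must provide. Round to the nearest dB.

The untreated sources together contribute 10^(81.3/10) = 1.349e+08, i.e. 81.30 dB(A).
The limit corresponds to 10^(88.5/10) = 7.079e+08; subtracting the fixed part leaves 5.730e+08 for the cooling tower, i.e. 87.58 dB(A).
Required insertion loss = 92.8 − 87.58 = 5.22 dB.

5 dB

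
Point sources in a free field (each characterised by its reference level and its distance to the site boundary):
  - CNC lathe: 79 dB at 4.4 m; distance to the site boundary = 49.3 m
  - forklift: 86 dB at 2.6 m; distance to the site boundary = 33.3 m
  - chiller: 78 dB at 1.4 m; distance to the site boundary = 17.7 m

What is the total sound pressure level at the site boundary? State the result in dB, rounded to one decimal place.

First find each source's level at the receiver (point-source: −20·log₁₀(r/r_ref)), then combine on an intensity basis.
CNC lathe: 79 − 20·log₁₀(49.3/4.4) = 79 − 20.99 = 58.01 dB.
forklift: 86 − 20·log₁₀(33.3/2.6) = 86 − 22.15 = 63.85 dB.
chiller: 78 − 20·log₁₀(17.7/1.4) = 78 − 22.04 = 55.96 dB.
Σ 10^(L/10) = 3.454e+06 → L_total = 10·log₁₀(3.454e+06) = 65.38 dB.

65.4 dB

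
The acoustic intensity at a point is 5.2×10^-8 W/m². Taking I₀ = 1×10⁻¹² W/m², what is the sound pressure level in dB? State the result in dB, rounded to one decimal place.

I/I₀ = 5.2×10^-8/10⁻¹² = 5.2×10^4, and L = 10·log₁₀(I/I₀).
L = 10·(0.7160 + 4) = 47.16 dB.

47.2 dB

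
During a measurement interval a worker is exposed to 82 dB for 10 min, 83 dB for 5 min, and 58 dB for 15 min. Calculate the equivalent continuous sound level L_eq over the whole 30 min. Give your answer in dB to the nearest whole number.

79 dB

L_eq = 10·log₁₀[(1/T)·Σ tᵢ·10^(Lᵢ/10)] with T = 30 min.
Σ tᵢ·10^(Lᵢ/10) = 10·10^(82/10) + 5·10^(83/10) + 15·10^(58/10) = 2.592e+09.
L_eq = 10·log₁₀(2.592e+09/30) = 79.37 dB.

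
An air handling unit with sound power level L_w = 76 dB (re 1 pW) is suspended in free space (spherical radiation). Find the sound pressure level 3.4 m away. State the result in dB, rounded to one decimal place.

54.4 dB

Free-field spherical radiation: L_p = L_w − 10·log₁₀(4π·r²), r = 3.4 m.
4π·r² = 145.3 m², 10·log₁₀ of that is 21.622 dB.
L_p = 76 − 21.622 = 54.38 dB.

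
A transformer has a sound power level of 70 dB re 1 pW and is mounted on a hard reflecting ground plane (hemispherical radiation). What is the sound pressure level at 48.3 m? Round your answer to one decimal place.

28.3 dB

L_p = L_w − 10·log₁₀(2π·r²) with r = 48.3 m.
2π·r² = 1.466e+04 m², 10·log₁₀ of that is 41.661 dB.
L_p = 70 − 41.661 = 28.34 dB.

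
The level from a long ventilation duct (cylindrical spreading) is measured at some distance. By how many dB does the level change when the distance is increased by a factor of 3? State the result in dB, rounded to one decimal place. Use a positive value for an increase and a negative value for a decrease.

-4.8 dB

Line-source spreading: ΔL = −10·log₁₀(r₂/r₁).
ΔL = −10·log₁₀(3) = -4.77 dB.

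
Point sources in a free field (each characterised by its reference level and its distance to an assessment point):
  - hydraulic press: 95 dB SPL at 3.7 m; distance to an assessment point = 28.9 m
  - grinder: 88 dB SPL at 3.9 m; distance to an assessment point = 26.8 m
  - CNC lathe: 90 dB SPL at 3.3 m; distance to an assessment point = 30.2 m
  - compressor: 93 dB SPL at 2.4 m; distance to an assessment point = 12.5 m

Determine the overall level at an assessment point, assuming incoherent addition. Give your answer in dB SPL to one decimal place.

Apply inverse-square spreading to bring every level to the receiver, then sum 10^(L/10).
hydraulic press: 95 − 20·log₁₀(28.9/3.7) = 95 − 17.85 = 77.15 dB SPL.
grinder: 88 − 20·log₁₀(26.8/3.9) = 88 − 16.74 = 71.26 dB SPL.
CNC lathe: 90 − 20·log₁₀(30.2/3.3) = 90 − 19.23 = 70.77 dB SPL.
compressor: 93 − 20·log₁₀(12.5/2.4) = 93 − 14.33 = 78.67 dB SPL.
Σ 10^(L/10) = 1.507e+08 → L_total = 10·log₁₀(1.507e+08) = 81.78 dB SPL.

81.8 dB SPL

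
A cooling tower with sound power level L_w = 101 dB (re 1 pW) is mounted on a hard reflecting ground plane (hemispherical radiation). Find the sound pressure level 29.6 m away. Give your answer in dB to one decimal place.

63.6 dB

Free-field hemispherical radiation: L_p = L_w − 10·log₁₀(2π·r²), r = 29.6 m.
2π·r² = 5505 m², 10·log₁₀ of that is 37.408 dB.
L_p = 101 − 37.408 = 63.59 dB.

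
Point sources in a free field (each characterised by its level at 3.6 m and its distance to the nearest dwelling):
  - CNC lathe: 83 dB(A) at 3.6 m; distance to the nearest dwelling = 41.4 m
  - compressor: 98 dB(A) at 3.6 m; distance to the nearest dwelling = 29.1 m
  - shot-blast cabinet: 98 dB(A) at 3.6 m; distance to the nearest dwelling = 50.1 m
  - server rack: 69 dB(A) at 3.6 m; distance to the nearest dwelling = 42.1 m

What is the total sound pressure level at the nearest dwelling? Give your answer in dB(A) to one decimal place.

First find each source's level at the receiver (point-source: −20·log₁₀(r/r_ref)), then combine on an intensity basis.
CNC lathe: 83 − 20·log₁₀(41.4/3.6) = 83 − 21.21 = 61.79 dB(A).
compressor: 98 − 20·log₁₀(29.1/3.6) = 98 − 18.15 = 79.85 dB(A).
shot-blast cabinet: 98 − 20·log₁₀(50.1/3.6) = 98 − 22.87 = 75.13 dB(A).
server rack: 69 − 20·log₁₀(42.1/3.6) = 69 − 21.36 = 47.64 dB(A).
Σ 10^(L/10) = 1.307e+08 → L_total = 10·log₁₀(1.307e+08) = 81.16 dB(A).

81.2 dB(A)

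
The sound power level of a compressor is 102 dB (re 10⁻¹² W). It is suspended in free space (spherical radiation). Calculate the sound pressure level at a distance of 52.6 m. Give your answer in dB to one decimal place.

56.6 dB

L_p = L_w − 10·log₁₀(4π·r²) with r = 52.6 m.
4π·r² = 3.477e+04 m², 10·log₁₀ of that is 45.412 dB.
L_p = 102 − 45.412 = 56.59 dB.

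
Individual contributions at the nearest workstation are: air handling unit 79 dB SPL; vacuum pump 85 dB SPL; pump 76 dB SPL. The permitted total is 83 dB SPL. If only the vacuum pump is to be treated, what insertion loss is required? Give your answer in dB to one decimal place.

The untreated sources together contribute 10^(79/10) + 10^(76/10) = 1.192e+08, i.e. 80.76 dB SPL.
The limit corresponds to 10^(83/10) = 1.995e+08; subtracting the fixed part leaves 8.028e+07 for the vacuum pump, i.e. 79.05 dB SPL.
Required insertion loss = 85 − 79.05 = 5.95 dB.

6.0 dB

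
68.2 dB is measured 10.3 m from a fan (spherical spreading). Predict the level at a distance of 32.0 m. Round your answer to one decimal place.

58.4 dB

For a point source, L₂ = L₁ − 20·log₁₀(r₂/r₁).
L₂ = 68.2 − 20·log₁₀(32.0/10.3) = 68.2 − 9.846 = 58.35 dB.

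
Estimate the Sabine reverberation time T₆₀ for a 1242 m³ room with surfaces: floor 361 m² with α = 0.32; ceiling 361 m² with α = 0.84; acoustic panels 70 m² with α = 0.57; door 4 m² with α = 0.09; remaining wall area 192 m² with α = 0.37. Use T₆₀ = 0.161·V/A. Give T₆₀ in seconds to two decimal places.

0.38 s

A = Σ Sᵢαᵢ = 361·0.32 + 361·0.84 + 70·0.57 + 4·0.09 + 192·0.37 = 530.06 m².
T₆₀ = 0.161·V/A = 0.161·1242/530.06 = 0.377 s.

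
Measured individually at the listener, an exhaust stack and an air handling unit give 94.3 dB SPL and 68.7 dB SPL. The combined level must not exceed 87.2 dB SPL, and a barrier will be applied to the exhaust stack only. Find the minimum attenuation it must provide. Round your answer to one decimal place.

Fixed contribution from the other source: Σ 10^(L/10) = 10^(68.7/10) = 7.413e+06 (68.70 dB SPL).
The limit corresponds to 10^(87.2/10) = 5.248e+08; subtracting the fixed part leaves 5.174e+08 for the exhaust stack, i.e. 87.14 dB SPL.
So the exhaust stack must be reduced from 94.3 to 87.14 dB SPL: IL = 7.16 dB.

7.2 dB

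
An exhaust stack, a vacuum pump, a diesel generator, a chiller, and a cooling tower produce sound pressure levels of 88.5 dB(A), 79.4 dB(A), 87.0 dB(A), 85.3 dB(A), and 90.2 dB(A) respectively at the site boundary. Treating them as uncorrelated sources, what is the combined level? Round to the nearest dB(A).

For uncorrelated sources the intensities add, so convert each level to linear form, sum, and take 10·log₁₀ of the total.
Σ 10^(L/10) = 10^(88.5/10) + 10^(79.4/10) + 10^(87.0/10) + 10^(85.3/10) + 10^(90.2/10) = 2.682e+09.
L_total = 10·log₁₀(2.682e+09) = 94.28 dB(A).

94 dB(A)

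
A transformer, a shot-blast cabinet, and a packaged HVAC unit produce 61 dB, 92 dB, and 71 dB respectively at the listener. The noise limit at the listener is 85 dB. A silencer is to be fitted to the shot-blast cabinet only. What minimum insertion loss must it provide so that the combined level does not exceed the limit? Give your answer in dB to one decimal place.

Everything except the shot-blast cabinet sums to 10^(61/10) + 10^(71/10) = 1.385e+07 in linear terms, 71.41 dB.
The limit corresponds to 10^(85/10) = 3.162e+08; subtracting the fixed part leaves 3.024e+08 for the shot-blast cabinet, i.e. 84.81 dB.
Required insertion loss = 92 − 84.81 = 7.19 dB.

7.2 dB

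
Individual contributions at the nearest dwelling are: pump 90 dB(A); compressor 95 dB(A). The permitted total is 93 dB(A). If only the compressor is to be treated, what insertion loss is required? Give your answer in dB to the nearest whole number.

The untreated sources together contribute 10^(90/10) = 1.000e+09, i.e. 90.00 dB(A).
The limit corresponds to 10^(93/10) = 1.995e+09; subtracting the fixed part leaves 9.953e+08 for the compressor, i.e. 89.98 dB(A).
Required insertion loss = 95 − 89.98 = 5.02 dB.

5 dB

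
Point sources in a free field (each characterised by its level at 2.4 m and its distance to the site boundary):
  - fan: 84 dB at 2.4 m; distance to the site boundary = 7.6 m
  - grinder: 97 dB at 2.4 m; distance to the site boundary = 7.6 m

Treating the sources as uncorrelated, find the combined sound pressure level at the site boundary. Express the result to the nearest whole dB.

First find each source's level at the receiver (point-source: −20·log₁₀(r/r_ref)), then combine on an intensity basis.
fan: 84 − 20·log₁₀(7.6/2.4) = 84 − 10.01 = 73.99 dB.
grinder: 97 − 20·log₁₀(7.6/2.4) = 97 − 10.01 = 86.99 dB.
Σ 10^(L/10) = 5.248e+08 → L_total = 10·log₁₀(5.248e+08) = 87.20 dB.

87 dB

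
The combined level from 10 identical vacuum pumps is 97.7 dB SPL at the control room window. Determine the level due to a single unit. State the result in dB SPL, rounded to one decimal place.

87.7 dB SPL

For N identical incoherent sources L_total = L₁ + 10·log₁₀ N, so L₁ = 97.7 − 10·log₁₀(10) = 97.7 − 10.000.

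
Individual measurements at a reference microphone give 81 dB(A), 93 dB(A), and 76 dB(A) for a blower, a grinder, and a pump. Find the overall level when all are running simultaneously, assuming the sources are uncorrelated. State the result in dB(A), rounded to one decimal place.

93.3 dB(A)

Incoherent sources combine by intensity addition: L_total = 10·log₁₀(Σ 10^(L_i/10)).
Σ 10^(L/10) = 10^(81/10) + 10^(93/10) + 10^(76/10) = 2.161e+09.
L_total = 10·log₁₀(2.161e+09) = 93.35 dB(A).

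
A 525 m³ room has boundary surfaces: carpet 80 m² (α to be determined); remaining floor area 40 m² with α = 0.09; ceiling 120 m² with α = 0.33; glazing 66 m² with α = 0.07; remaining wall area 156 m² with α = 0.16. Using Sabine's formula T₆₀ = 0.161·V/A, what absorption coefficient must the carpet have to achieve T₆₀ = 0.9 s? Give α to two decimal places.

A = 0.161·V/T₆₀ = 0.161·525/0.9 = 93.92 m² sabins.
Absorption from the other surfaces = 40·0.09 + 120·0.33 + 66·0.07 + 156·0.16 = 72.78 m², so the carpet must supply 21.14 m² over 80 m².
α = 21.14/80 = 0.264.

0.26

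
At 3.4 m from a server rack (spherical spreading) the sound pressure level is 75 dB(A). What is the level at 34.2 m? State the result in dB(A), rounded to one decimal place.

Spherical spreading from a point source gives a 20·log₁₀(r₂/r₁) drop.
L₂ = 75 − 20·log₁₀(34.2/3.4) = 75 − 20.051 = 54.95 dB(A).

54.9 dB(A)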